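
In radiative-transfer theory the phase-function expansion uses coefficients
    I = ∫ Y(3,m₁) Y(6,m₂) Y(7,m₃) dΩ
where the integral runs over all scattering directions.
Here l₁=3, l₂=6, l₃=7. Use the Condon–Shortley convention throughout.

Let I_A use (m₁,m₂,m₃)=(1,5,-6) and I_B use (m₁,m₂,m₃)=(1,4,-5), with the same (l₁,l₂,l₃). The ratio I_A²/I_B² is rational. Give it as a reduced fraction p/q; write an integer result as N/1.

l's match ⇒ only the (l;m) 3-j factors differ between A and B.
A: triangle coeff Δ(3,6,7) = 1/2042040; Σ_t [1,2]: t=1:−1/21772800 t=2:+1/17418240 = 1/87091200; (3j)²=11/14280 [(3 6 7; 1 5 -6)], sign=-1
B: triangle coeff Δ(3,6,7) = 1/2042040; Σ_t [0,2]: t=0:+1/29030400 t=1:−1/2177280 t=2:+1/3870720 = -29/174182400; (3j)²=841/185640 [(3 6 7; 1 4 -5)], sign=-1
I_A²/I_B² = (11/14280)/(841/185640) = 143/841

143/841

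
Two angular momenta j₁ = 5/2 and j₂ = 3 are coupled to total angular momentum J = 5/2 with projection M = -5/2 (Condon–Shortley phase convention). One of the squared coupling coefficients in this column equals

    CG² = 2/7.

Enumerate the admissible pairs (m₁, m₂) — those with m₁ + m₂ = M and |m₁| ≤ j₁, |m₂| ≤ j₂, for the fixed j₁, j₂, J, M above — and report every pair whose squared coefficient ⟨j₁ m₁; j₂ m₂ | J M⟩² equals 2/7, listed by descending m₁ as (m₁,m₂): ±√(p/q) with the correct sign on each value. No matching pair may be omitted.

Admissible pairs with m₁+m₂ = M = -5/2: (-5/2,0), (-3/2,-1), (-1/2,-2), (1/2,-3)
  (m₁,m₂)=(1/2,-3): CG² = 5/21, CG = +√(5/21)
  (m₁,m₂)=(-1/2,-2): CG² = 5/14, CG = −√(5/14)
  (m₁,m₂)=(-3/2,-1): CG² = 2/7, CG = +√(2/7)   ← matches the target
  (m₁,m₂)=(-5/2,0): CG² = 5/42, CG = −√(5/42)
Pairs with CG² = 2/7: (-3/2,-1): +√(2/7)

(-3/2,-1): +√(2/7)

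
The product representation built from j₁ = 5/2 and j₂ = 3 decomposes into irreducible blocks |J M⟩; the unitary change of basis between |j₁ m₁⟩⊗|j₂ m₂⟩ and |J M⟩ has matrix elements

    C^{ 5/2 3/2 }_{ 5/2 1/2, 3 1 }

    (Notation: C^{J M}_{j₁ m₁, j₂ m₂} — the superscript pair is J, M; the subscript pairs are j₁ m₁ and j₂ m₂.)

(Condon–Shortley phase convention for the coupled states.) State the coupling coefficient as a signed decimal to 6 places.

j₁+j₂−J=3  J+j₁−j₂=2  J−j₁+j₂=3  j₁+j₂+J+1=9
(j₁±m₁, j₂±m₂, J±M) = (3,2,4,2,4,1)
P² = 576/35
sum k=1..2:
  [1] −1/12 = -1/12
  [2] +1/8 = 1/8
S = 1/24
C² = P²·S² = 1/35 ; C = +0.169031

+√(1/35) = +0.169031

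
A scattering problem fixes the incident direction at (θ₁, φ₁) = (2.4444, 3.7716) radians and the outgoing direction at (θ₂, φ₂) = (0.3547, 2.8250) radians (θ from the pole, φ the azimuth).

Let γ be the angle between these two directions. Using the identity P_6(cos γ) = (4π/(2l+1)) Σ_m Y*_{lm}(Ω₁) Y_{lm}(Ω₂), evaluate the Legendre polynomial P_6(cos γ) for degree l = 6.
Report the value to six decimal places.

0.198408

Term-by-term m-sum for l=6 (normalisation 4π/13 = 0.966644):
  m=-6: (-0.02718 - 0.02017j) × (-0.00027 + 0.00080j) = 0.00002 - 0.00002j  (running Σ = 0.00002 - 0.00002j)
  m=-5: (-0.13999 - 0.00118j) × (0.00010 - 0.00793j) = -0.00002 + 0.00111j  (running Σ = 0.00000 + 0.00109j)
  m=-4: (-0.26941 + 0.19297j) × (0.01350 + 0.04295j) = -0.01192 - 0.00897j  (running Σ = -0.01192 - 0.00787j)
  m=-3: (-0.14375 + 0.43491j) × (-0.09936 - 0.13888j) = 0.07469 - 0.02325j  (running Σ = 0.06276 - 0.03112j)
  m=-2: (0.07474 + 0.23270j) × (0.33857 + 0.24851j) = -0.03252 + 0.09736j  (running Σ = 0.03024 + 0.06624j)
  m=-1: (-0.20198 - 0.14727j) × (-0.52759 - 0.17284j) = 0.08111 + 0.11261j  (running Σ = 0.11135 + 0.17885j)
  m=0: (-0.33063 + 0.00000j) × (0.05275 + 0.00000j) = -0.01744 + 0.00000j  (running Σ = 0.09391 + 0.17885j)
  m=1: (0.20198 - 0.14727j) × (0.52759 - 0.17284j) = 0.08111 - 0.11261j  (running Σ = 0.17502 + 0.06624j)
  m=2: (0.07474 - 0.23270j) × (0.33857 - 0.24851j) = -0.03252 - 0.09736j  (running Σ = 0.14249 - 0.03112j)
  m=3: (0.14375 + 0.43491j) × (0.09936 - 0.13888j) = 0.07469 + 0.02325j  (running Σ = 0.21718 - 0.00787j)
  m=4: (-0.26941 - 0.19297j) × (0.01350 - 0.04295j) = -0.01192 + 0.00897j  (running Σ = 0.20525 + 0.00109j)
  m=5: (0.13999 - 0.00118j) × (-0.00010 - 0.00793j) = -0.00002 - 0.00111j  (running Σ = 0.20523 - 0.00002j)
  m=6: (-0.02718 + 0.02017j) × (-0.00027 - 0.00080j) = 0.00002 + 0.00002j  (running Σ = 0.20525 - 0.00000j)
Accumulated sum 0.20525 - 0.00000j; after 4π/(2l+1) scaling, 0.19841 - 0.00000j ⇒ P_6 = 0.198408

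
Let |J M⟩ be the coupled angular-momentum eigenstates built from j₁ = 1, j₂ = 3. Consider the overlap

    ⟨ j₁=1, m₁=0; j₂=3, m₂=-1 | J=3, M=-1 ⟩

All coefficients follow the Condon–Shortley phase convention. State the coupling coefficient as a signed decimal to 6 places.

triangle: 1!*1!*5!/8! = 120/40320
(j±m)!: 1!*1!*2!*4!*2!*4! = 2304
prefactor² = (2J+1)*Δ*N² = 48
  k=0: +1/(0!*1!*1!*2!*0!*3!) = 1/12
  k=1: −1/(1!*0!*0!*1!*1!*4!) = -1/24
Σ = 1/24  ⇒  CG² = 48*(1/24)² = 1/12
CG = +√(1/12) = +0.288675

+√(1/12) = +0.288675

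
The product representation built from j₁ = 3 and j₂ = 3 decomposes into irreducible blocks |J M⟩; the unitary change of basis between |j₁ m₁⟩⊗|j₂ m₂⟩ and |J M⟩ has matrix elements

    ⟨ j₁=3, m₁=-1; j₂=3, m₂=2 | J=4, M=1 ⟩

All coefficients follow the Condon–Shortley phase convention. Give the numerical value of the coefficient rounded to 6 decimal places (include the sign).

j₁+j₂−J=2  J+j₁−j₂=4  J−j₁+j₂=4  j₁+j₂+J+1=11
(j₁±m₁, j₂±m₂, J±M) = (2,4,5,1,5,3)
P² = 82944/77
sum k=1..2:
  [1] −1/144 = -1/144
  [2] +1/48 = 1/48
S = 1/72
C² = P²·S² = 16/77 ; C = +0.455842

+√(16/77) = +0.455842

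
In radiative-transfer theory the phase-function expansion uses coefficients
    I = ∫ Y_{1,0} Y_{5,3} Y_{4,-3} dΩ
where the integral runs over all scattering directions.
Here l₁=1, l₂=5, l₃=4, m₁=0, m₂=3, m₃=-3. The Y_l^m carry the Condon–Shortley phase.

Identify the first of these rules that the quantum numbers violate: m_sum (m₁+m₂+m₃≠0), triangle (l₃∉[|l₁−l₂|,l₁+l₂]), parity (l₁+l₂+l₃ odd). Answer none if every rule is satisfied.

azimuthal sum: 0 + 3 − 3 = 0  ✓
4 ≤ 4 ≤ 6 (triangle on l)  ✓
L = 1 + 5 + 4 = 10 (even)  ✓

none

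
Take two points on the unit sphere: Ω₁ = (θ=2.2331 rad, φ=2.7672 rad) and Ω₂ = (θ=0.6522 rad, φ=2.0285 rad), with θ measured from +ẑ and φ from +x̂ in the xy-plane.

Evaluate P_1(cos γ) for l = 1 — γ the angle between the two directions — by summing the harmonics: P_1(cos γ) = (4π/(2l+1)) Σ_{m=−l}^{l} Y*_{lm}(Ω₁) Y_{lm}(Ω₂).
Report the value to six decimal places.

Summing Y*_{l m}(θ₁,φ₁)·Y_{l m}(θ₂,φ₂) over m ∈ [−1, 1]; prefactor 4π/(2·1+1) = 4.188790:
  term(m=-1) = +0.042239+0.038468i   from Y*(Ω₁)=-0.253576+0.099637i, Y(Ω₂)=-0.092661-0.188109i
  term(m=+0) = -0.116673-0.000000i   from Y*(Ω₁)=-0.300459-0.000000i, Y(Ω₂)=+0.388317+0.000000i
  term(m=+1) = +0.042239-0.038468i   from Y*(Ω₁)=+0.253576+0.099637i, Y(Ω₂)=+0.092661-0.188109i
Accumulated sum -0.032195+0.000000i; after 4π/(2l+1) scaling, -0.134858+0.000000i ⇒ P_1 = -0.134858

-0.134858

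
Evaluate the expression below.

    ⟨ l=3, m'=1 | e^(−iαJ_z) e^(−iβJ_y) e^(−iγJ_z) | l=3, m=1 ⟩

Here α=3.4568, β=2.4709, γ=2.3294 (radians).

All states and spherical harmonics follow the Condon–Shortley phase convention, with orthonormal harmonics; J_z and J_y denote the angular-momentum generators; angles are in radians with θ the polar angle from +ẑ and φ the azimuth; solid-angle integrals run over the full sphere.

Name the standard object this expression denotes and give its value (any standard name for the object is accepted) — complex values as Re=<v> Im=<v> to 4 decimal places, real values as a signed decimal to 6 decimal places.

This is a Wigner D-matrix element — the rotation-matrix element ⟨l m'| R(α,β,γ) |l m⟩ in the angular-momentum basis.
D^3_{1,1}(3.4568,2.4709,2.3294) = e^{-i·1·3.4568}·d^3_{1,1}(2.4709)·e^{-i·1·2.3294}. Compute d first:
With c≡cos(β/2)=0.329096 and s≡sin(β/2)=0.944296, N=[24·2·24·2]^{1/2}=48.000000
k: max(0,(1)−(1))=0 … min(3+(1),3−(1))=2
  k=0: (−1)^0·48.0000/(48)·0.3291^6·0.9443^0 = +0.001270
  k=1: (−1)^1·48.0000/(6)·0.3291^4·0.9443^2 = -0.083675
  k=2: (−1)^2·48.0000/(8)·0.3291^2·0.9443^4 = +0.516690
d^3_{1,1}(2.4709) = +0.001270 -0.083675 +0.516690 = +0.434285
Attach z-rotation phases: D = e^{-i(1)(3.4568)}·(+0.434285)·e^{-i(1)(2.3294)} = +0.381747+0.207058i

Wigner D-matrix element, Re=0.3817 Im=0.2071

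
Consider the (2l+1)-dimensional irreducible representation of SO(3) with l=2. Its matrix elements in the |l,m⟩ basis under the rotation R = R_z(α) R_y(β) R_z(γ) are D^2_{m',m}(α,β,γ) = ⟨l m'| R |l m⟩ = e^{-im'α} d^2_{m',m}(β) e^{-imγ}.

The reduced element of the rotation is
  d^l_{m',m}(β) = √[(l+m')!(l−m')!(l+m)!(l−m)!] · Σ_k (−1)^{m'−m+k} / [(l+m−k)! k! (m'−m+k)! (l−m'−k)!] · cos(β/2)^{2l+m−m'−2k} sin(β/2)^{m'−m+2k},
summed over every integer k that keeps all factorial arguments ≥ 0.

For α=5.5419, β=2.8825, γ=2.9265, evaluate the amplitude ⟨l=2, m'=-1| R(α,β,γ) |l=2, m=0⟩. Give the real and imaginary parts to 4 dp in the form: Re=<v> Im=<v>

Re=-0.2237 Im=0.2048

First d^2_{-1,0}(β=2.8825), then the phase factors e^{-i(-1)α} and e^{-i(0)γ}:
c=cos(2.882500/2)=0.129184, s=sin(2.882500/2)=0.991621; N=√[1·6·2·2]=4.898979
Admissible k: 1..2 (factorial args all ≥0)
  k=1: (−1)^0·4.8990/(2)·0.1292^3·0.9916^1 = +0.005237
  k=2: (−1)^1·4.8990/(2)·0.1292^1·0.9916^3 = -0.308547
d^2_{-1,0}(2.8825) = +0.005237 -0.308547 = -0.303311
Attach z-rotation phases: D = e^{-i(-1)(5.5419)}·(-0.303311)·e^{-i(0)(2.9265)} = -0.223722+0.204807i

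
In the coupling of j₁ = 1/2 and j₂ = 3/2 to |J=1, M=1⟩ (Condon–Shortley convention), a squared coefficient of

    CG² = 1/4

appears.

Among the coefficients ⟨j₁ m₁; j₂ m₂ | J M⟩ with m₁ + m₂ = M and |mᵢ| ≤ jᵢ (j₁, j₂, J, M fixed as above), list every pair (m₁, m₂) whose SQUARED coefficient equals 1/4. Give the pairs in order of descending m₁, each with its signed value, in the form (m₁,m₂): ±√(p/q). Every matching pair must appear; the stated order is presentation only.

(1/2,1/2): +√(1/4)

Admissible pairs with m₁+m₂ = M = 1: (-1/2,3/2), (1/2,1/2)
  (m₁,m₂)=(1/2,1/2): CG² = 1/4, CG = +√(1/4)   ← matches the target
  (m₁,m₂)=(-1/2,3/2): CG² = 3/4, CG = −√(3/4)
Pairs with CG² = 1/4: (1/2,1/2): +√(1/4)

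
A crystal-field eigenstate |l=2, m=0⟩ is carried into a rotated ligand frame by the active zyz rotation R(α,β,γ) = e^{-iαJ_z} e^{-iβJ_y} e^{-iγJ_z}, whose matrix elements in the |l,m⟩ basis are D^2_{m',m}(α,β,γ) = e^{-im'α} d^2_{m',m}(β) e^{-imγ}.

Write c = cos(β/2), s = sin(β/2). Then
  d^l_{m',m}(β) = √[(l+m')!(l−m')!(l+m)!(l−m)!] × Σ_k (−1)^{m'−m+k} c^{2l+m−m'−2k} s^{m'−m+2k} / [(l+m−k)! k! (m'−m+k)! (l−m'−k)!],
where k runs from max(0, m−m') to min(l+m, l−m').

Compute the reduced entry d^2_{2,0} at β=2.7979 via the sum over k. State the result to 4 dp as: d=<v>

d=0.0695

d^2_{2,0}(β=2.7979) via the finite sum:
Half-angle: c=0.171002, s=0.985271. N=√(24·1·2·2)=9.797959
The bounds max(0,m−m')=0 and min(l+m,l−m')=0 give 1 term
  k=0: (−1)^2·9.7980/(4)·0.1710^2·0.9853^2 = +0.069533
d^2_{2,0}(2.7979) = +0.069533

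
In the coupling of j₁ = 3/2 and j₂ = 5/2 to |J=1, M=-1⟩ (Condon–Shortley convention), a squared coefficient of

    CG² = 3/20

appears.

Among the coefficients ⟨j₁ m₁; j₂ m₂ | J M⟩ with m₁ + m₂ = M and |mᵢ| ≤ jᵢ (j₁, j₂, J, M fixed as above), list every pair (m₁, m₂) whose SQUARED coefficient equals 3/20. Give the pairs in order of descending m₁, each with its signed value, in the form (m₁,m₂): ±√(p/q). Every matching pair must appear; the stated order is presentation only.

(-1/2,-1/2): +√(3/20)

Admissible pairs with m₁+m₂ = M = -1: (-3/2,1/2), (-1/2,-1/2), (1/2,-3/2), (3/2,-5/2)
  (m₁,m₂)=(3/2,-5/2): CG² = 1/2, CG = +√(1/2)
  (m₁,m₂)=(1/2,-3/2): CG² = 3/10, CG = −√(3/10)
  (m₁,m₂)=(-1/2,-1/2): CG² = 3/20, CG = +√(3/20)   ← matches the target
  (m₁,m₂)=(-3/2,1/2): CG² = 1/20, CG = −√(1/20)
Pairs with CG² = 3/20: (-1/2,-1/2): +√(3/20)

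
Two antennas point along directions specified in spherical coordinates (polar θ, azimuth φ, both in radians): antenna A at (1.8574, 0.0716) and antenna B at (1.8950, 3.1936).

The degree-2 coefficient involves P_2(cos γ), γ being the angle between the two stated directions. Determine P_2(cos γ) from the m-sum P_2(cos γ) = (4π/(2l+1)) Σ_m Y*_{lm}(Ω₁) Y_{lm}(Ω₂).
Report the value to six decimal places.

Summing Y*_{l m}(θ₁,φ₁)·Y_{l m}(θ₂,φ₂) over m ∈ [−2, 2]; prefactor 4π/(2·2+1) = 2.513274:
  m=-2: (0.35177 + 0.05072j) × (0.34520 - 0.03604j) = 0.12326 + 0.00483j  (running Σ = 0.12326 + 0.00483j)
  m=-1: (-0.20895 - 0.01499j) × (0.23296 - 0.01213j) = -0.04886 - 0.00096j  (running Σ = 0.07440 + 0.00387j)
  m=0: (-0.23978 + 0.00000j) × (-0.21938 + 0.00000j) = 0.05260 + 0.00000j  (running Σ = 0.12700 + 0.00387j)
  m=1: (0.20895 - 0.01499j) × (-0.23296 - 0.01213j) = -0.04886 + 0.00096j  (running Σ = 0.07814 + 0.00483j)
  m=2: (0.35177 - 0.05072j) × (0.34520 + 0.03604j) = 0.12326 - 0.00483j  (running Σ = 0.20140 + 0.00000j)
Accumulated sum 0.20140 + 0.00000j; after 4π/(2l+1) scaling, 0.50617 + 0.00000j ⇒ P_2 = 0.506168

0.506168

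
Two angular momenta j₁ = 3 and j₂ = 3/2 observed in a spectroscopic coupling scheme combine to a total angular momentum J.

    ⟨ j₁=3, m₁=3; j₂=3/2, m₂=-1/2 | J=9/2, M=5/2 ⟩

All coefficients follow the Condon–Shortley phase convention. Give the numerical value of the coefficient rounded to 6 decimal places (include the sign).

+√(1/12) ≈ +0.288675

triangle: 0!·6!·3!/10! = 4320/3628800
(j±m)!: 6!·0!·1!·2!·7!·2! = 14515200
prefactor² = (2J+1)·Δ·N² = 172800
  k=0: +1/(0!·0!·0!·1!·6!·2!) = 1/1440
Σ = 1/1440  ⇒  CG² = 172800·(1/1440)² = 1/12
CG = +√(1/12) = +0.288675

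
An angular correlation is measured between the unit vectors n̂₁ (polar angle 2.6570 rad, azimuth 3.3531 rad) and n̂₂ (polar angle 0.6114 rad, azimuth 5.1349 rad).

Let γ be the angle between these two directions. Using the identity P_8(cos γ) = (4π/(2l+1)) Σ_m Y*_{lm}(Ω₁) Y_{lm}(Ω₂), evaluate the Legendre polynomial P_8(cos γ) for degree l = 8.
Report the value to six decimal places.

Addition theorem: P_8(cos γ) = (4π/17) Σ_m Y*_{lm}(Ω₁) Y_{lm}(Ω₂), m = −8…8:
  [-8]  conj(Y_{8,-8})(Ω₁) = (-0.000138, 0.001135) ; Y_{8,-8}(Ω₂) = (-0.005903, 0.001435) ; Δ = (-0.000001, -0.000007)
  [-7]  conj(Y_{8,-7})(Ω₁) = (0.000783, 0.008651) ; Y_{8,-7}(Ω₂) = (-0.006343, 0.034080) ; Δ = (-0.000300, -0.000028)
  [-6]  conj(Y_{8,-6})(Ω₁) = (0.012285, 0.039469) ; Y_{8,-6}(Ω₂) = (0.100207, 0.069519) ; Δ = (-0.001513, 0.004809)
  [-5]  conj(Y_{8,-5})(Ω₁) = (0.067782, 0.120257) ; Y_{8,-5}(Ω₂) = (0.250915, -0.151006) ; Δ = (0.035167, 0.019939)
  [-4]  conj(Y_{8,-4})(Ω₁) = (0.216438, 0.244415) ; Y_{8,-4}(Ω₂) = (-0.055880, -0.466382) ; Δ = (0.101896, -0.114601)
  [-3]  conj(Y_{8,-3})(Ω₁) = (0.412301, 0.303480) ; Y_{8,-3}(Ω₂) = (-0.400271, -0.125251) ; Δ = (-0.127021, -0.173115)
  [-2]  conj(Y_{8,-2})(Ω₁) = (0.371043, 0.167041) ; Y_{8,-2}(Ω₂) = (0.003973, -0.004477) ; Δ = (0.002222, -0.000998)
  [-1]  conj(Y_{8,-1})(Ω₁) = (-0.124740, -0.026784) ; Y_{8,-1}(Ω₂) = (-0.168668, -0.375161) ; Δ = (0.010991, 0.051315)
  [+0]  conj(Y_{8,0})(Ω₁) = (-0.458339, -0.000000) ; Y_{8,0}(Ω₂) = (-0.132402, 0.000000) ; Δ = (0.060685, 0.000000)
  [+1]  conj(Y_{8,1})(Ω₁) = (0.124740, -0.026784) ; Y_{8,1}(Ω₂) = (0.168668, -0.375161) ; Δ = (0.010991, -0.051315)
  [+2]  conj(Y_{8,2})(Ω₁) = (0.371043, -0.167041) ; Y_{8,2}(Ω₂) = (0.003973, 0.004477) ; Δ = (0.002222, 0.000998)
  [+3]  conj(Y_{8,3})(Ω₁) = (-0.412301, 0.303480) ; Y_{8,3}(Ω₂) = (0.400271, -0.125251) ; Δ = (-0.127021, 0.173115)
  [+4]  conj(Y_{8,4})(Ω₁) = (0.216438, -0.244415) ; Y_{8,4}(Ω₂) = (-0.055880, 0.466382) ; Δ = (0.101896, 0.114601)
  [+5]  conj(Y_{8,5})(Ω₁) = (-0.067782, 0.120257) ; Y_{8,5}(Ω₂) = (-0.250915, -0.151006) ; Δ = (0.035167, -0.019939)
  [+6]  conj(Y_{8,6})(Ω₁) = (0.012285, -0.039469) ; Y_{8,6}(Ω₂) = (0.100207, -0.069519) ; Δ = (-0.001513, -0.004809)
  [+7]  conj(Y_{8,7})(Ω₁) = (-0.000783, 0.008651) ; Y_{8,7}(Ω₂) = (0.006343, 0.034080) ; Δ = (-0.000300, 0.000028)
  [+8]  conj(Y_{8,8})(Ω₁) = (-0.000138, -0.001135) ; Y_{8,8}(Ω₂) = (-0.005903, -0.001435) ; Δ = (-0.000001, 0.000007)
Accumulated sum (0.103569, -0.000000); after 4π/(2l+1) scaling, (0.076558, -0.000000) ⇒ P_8 = 0.076558

0.076558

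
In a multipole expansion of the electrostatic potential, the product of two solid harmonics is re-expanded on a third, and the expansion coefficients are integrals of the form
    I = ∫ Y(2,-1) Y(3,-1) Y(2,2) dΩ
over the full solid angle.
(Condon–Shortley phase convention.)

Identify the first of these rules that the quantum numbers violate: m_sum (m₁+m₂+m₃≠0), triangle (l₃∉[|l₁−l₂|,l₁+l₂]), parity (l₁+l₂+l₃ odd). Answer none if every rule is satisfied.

m₁+m₂+m₃ = -1 − 1 + 2 = 0  ✓
triangle: |2−3|=1 ≤ l₃=2 ≤ 2+3=5  ✓
parity: l₁+l₂+l₃ = 7 is odd  ✗

parity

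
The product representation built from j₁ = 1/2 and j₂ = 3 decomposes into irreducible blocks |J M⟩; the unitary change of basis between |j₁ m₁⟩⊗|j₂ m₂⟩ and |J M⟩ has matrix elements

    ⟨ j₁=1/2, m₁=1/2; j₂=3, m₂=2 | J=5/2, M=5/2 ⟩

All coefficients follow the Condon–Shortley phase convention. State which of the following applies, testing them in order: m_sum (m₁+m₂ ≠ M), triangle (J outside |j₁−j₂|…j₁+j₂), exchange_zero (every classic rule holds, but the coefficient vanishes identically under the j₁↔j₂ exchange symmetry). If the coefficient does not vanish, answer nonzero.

m-sum: m₁+m₂ = 1/2+2 = 5/2, M = 5/2  ✓
triangle: |j₁−j₂| = 5/2 ≤ J = 5/2 ≤ j₁+j₂ = 7/2  ✓
exchange: j₁≠j₂ or m₁≠m₂ — the exchange symmetry imposes no constraint here
value check: CG = +√(1/7) = +0.377964 ≠ 0

nonzero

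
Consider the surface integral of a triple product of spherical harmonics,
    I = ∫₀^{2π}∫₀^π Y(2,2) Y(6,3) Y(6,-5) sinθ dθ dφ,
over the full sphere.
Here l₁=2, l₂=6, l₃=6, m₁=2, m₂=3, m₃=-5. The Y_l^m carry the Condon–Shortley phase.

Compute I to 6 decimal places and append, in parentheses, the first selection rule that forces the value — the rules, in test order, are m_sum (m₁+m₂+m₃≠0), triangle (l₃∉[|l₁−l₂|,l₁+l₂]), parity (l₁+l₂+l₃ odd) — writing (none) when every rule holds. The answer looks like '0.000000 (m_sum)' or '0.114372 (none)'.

Checks pass: Σm=0; 14 even; l₃=6∈[4,8].
(2·2+1)(2·6+1)(2·6+1) = 845
Δ: 2! 2! 10! / 15! → 1/90090
sum: t=0:+1/69120 t=1:−1/14400 t=2:+1/69120 = -7/172800
3j²(2 6 6; 0 0 0) = Δ·Π!·Σ² = 14/715  (sign -1)
sum: t=0:+1/1451520 = 1/1451520
3j²(2 6 6; 2 3 -5) = Δ·Π!·Σ² = 1/91  (sign -1)
combine: 4πI² = 845·14/715·1/91 = 2/11
take √, sign +1: I = 0.12028562
No selection rule forces the value: the integral is nonzero (none).

0.120286 (none)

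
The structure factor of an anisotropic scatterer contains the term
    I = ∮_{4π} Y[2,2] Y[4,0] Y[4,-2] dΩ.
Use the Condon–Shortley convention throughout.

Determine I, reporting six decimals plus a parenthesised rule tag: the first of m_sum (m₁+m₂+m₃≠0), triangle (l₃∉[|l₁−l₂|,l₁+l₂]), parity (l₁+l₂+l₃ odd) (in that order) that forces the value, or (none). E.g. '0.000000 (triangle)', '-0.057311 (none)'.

m-sum 0 ✓  L=10 even ✓  2≤4≤6 ✓
Π(2lᵢ+1) = 5×9×9 = 405
triangle coeff Δ(2,4,4) = 1/13860
Σ_t [0,2]: t=0:+1/192 t=1:−1/36 t=2:+1/192 = -5/288
(3j)²=20/693 [(2 4 4; 0 0 0)], sign=-1
Σ_t [0,0]: t=0:+1/192 = 1/192
(3j)²=3/77 [(2 4 4; 2 0 -2)], sign=+1
⇒ 4πI² = 2700/5929
I = (-1)√(2700/5929/(4π)) = -0.19036462
No selection rule forces the value: the integral is nonzero (none).

-0.190365 (none)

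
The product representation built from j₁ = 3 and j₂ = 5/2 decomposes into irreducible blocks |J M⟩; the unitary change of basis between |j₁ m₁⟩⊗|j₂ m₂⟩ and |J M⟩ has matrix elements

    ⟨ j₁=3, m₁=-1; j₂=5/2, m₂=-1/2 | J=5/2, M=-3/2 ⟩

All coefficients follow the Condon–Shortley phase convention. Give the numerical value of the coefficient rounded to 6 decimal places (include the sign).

√[6·3!3!2!/9! · 2!4!2!3!1!4!] = √(576/35)
  +(−1)^1/∏(1,2,3,1,0,1)! = -1/12  (running -1/12)
  +(−1)^2/∏(2,1,2,0,1,2)! = 1/8  (running 1/24)
⟨..|..⟩ = √(576/35)·(1/24) = +0.169031

+√(1/35) = +0.169031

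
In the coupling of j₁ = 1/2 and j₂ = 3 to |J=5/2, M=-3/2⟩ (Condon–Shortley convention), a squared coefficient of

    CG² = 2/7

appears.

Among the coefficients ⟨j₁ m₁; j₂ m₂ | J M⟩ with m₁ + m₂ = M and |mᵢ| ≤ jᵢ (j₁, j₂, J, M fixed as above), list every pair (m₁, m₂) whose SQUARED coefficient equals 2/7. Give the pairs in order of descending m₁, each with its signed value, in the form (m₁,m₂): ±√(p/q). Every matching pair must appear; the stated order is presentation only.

(-1/2,-1): −√(2/7)

Admissible pairs with m₁+m₂ = M = -3/2: (-1/2,-1), (1/2,-2)
  (m₁,m₂)=(1/2,-2): CG² = 5/7, CG = +√(5/7)
  (m₁,m₂)=(-1/2,-1): CG² = 2/7, CG = −√(2/7)   ← matches the target
Pairs with CG² = 2/7: (-1/2,-1): −√(2/7)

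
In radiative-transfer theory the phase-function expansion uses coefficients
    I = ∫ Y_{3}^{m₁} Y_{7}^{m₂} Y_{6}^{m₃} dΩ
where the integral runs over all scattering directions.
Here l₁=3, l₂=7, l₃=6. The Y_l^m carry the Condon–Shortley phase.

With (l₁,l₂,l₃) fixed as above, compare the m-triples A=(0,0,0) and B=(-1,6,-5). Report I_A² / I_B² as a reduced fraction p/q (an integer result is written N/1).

28224/1573

Same 3,7,6: normalisation and zero-m 3j drop out of the ratio.
A: Δ: 4! 2! 10! / 17! → 1/2042040; sum: t=1:−1/207360 t=2:+1/57600 t=3:−1/207360 = 1/129600; 3j²(3 7 6; 0 0 0) = Δ·Π!·Σ² = 168/12155  (sign +1)
B: Δ: 4! 2! 10! / 17! → 1/2042040; sum: t=3:−1/21772800 t=4:+1/17418240 = 1/87091200; 3j²(3 7 6; -1 6 -5) = Δ·Π!·Σ² = 11/14280  (sign -1)
I_A²/I_B² = (168/12155)/(11/14280) = 28224/1573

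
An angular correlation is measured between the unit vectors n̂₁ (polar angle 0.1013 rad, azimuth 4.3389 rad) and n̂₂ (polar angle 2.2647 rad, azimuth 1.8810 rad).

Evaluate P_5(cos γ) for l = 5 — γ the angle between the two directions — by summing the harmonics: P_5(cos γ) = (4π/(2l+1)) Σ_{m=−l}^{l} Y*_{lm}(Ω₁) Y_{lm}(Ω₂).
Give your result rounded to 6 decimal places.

Summing Y*_{l m}(θ₁,φ₁)·Y_{l m}(θ₂,φ₂) over m ∈ [−5, 5]; prefactor 4π/(2·5+1) = 1.142397:
  [-5]  conj(Y_{5,-5})(Ω₁) = -0.000005+0.000001i ; Y_{5,-5}(Ω₂) = -0.124594-0.002465i ; Δ = +0.000001-0.000000i
  [-4]  conj(Y_{5,-4})(Ω₁) = +0.000012-0.000152i ; Y_{5,-4}(Ω₂) = -0.106229+0.310154i ; Δ = +0.000046+0.000020i
  [-3]  conj(Y_{5,-3})(Ω₁) = +0.002547+0.001231i ; Y_{5,-3}(Ω₂) = +0.337952+0.251718i ; Δ = +0.000551+0.001057i
  [-2]  conj(Y_{5,-2})(Ω₁) = -0.024916+0.023071i ; Y_{5,-2}(Ω₂) = +0.118332-0.084551i ; Δ = -0.000998+0.004837i
  [-1]  conj(Y_{5,-1})(Ω₁) = -0.091183-0.232680i ; Y_{5,-1}(Ω₂) = +0.091171+0.284420i ; Δ = +0.057866-0.047148i
  [+0]  conj(Y_{5,0})(Ω₁) = +0.864940-0.000000i ; Y_{5,0}(Ω₂) = +0.231234+0.000000i ; Δ = +0.200003+0.000000i
  [+1]  conj(Y_{5,1})(Ω₁) = +0.091183-0.232680i ; Y_{5,1}(Ω₂) = -0.091171+0.284420i ; Δ = +0.057866+0.047148i
  [+2]  conj(Y_{5,2})(Ω₁) = -0.024916-0.023071i ; Y_{5,2}(Ω₂) = +0.118332+0.084551i ; Δ = -0.000998-0.004837i
  [+3]  conj(Y_{5,3})(Ω₁) = -0.002547+0.001231i ; Y_{5,3}(Ω₂) = -0.337952+0.251718i ; Δ = +0.000551-0.001057i
  [+4]  conj(Y_{5,4})(Ω₁) = +0.000012+0.000152i ; Y_{5,4}(Ω₂) = -0.106229-0.310154i ; Δ = +0.000046-0.000020i
  [+5]  conj(Y_{5,5})(Ω₁) = +0.000005+0.000001i ; Y_{5,5}(Ω₂) = +0.124594-0.002465i ; Δ = +0.000001+0.000000i
Σ over m = +0.314934-0.000000i; ×(4π/11) → +0.359780-0.000000i. Real part: 0.359780

0.359780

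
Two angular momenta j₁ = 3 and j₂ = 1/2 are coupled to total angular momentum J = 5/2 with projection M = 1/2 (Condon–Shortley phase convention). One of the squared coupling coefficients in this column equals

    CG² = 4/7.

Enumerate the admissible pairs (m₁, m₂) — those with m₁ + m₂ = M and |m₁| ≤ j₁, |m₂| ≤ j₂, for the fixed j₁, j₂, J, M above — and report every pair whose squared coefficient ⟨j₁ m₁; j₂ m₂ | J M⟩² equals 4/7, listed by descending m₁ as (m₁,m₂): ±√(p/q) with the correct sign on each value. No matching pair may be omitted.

(1,-1/2): +√(4/7)

Admissible pairs with m₁+m₂ = M = 1/2: (0,1/2), (1,-1/2)
  (m₁,m₂)=(1,-1/2): CG² = 4/7, CG = +√(4/7)   ← matches the target
  (m₁,m₂)=(0,1/2): CG² = 3/7, CG = −√(3/7)
Pairs with CG² = 4/7: (1,-1/2): +√(4/7)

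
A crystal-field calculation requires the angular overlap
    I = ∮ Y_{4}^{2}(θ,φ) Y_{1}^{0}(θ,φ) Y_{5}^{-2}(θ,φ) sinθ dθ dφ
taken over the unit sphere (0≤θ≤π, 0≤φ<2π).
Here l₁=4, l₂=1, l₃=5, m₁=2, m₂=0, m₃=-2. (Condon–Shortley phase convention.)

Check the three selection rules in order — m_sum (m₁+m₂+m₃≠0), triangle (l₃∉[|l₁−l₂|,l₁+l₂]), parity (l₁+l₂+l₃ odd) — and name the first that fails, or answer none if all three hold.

azimuthal sum: 2 + 0 − 2 = 0  ✓
3 ≤ 5 ≤ 5 (triangle on l)  ✓
L = 4 + 1 + 5 = 10 (even)  ✓

none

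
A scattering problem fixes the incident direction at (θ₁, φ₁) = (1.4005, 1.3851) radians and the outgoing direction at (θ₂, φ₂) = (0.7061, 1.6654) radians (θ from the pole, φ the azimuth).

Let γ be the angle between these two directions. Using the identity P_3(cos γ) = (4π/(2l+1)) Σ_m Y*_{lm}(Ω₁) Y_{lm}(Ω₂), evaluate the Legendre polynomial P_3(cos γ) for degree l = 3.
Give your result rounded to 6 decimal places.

Expand P_3 via completeness: Σ_{m} conj(Y_{3,m}) at Ω₁ times Y_{3,m} at Ω₂ —
  m=-3: (-0.21116 - 0.33899j) × (0.03192 + 0.10942j) = 0.03035 - 0.03393j  (running Σ = 0.03035 - 0.03393j)
  m=-2: (-0.15676 + 0.06105j) × (-0.32156 + 0.06158j) = 0.04665 - 0.02928j  (running Σ = 0.07700 - 0.06321j)
  m=-1: (-0.05036 - 0.26808j) × (-0.03753 - 0.39557j) = -0.10415 + 0.02998j  (running Σ = -0.02715 - 0.03323j)
  m=0: (-0.18065 + 0.00000j) × (-0.02986 + 0.00000j) = 0.00539 + 0.00000j  (running Σ = -0.02176 - 0.03323j)
  m=1: (0.05036 - 0.26808j) × (0.03753 - 0.39557j) = -0.10415 - 0.02998j  (running Σ = -0.12591 - 0.06321j)
  m=2: (-0.15676 - 0.06105j) × (-0.32156 - 0.06158j) = 0.04665 + 0.02928j  (running Σ = -0.07926 - 0.03393j)
  m=3: (0.21116 - 0.33899j) × (-0.03192 + 0.10942j) = 0.03035 + 0.03393j  (running Σ = -0.04891 + 0.00000j)
Accumulated sum -0.04891 + 0.00000j; after 4π/(2l+1) scaling, -0.08780 + 0.00000j ⇒ P_3 = -0.087800

-0.087800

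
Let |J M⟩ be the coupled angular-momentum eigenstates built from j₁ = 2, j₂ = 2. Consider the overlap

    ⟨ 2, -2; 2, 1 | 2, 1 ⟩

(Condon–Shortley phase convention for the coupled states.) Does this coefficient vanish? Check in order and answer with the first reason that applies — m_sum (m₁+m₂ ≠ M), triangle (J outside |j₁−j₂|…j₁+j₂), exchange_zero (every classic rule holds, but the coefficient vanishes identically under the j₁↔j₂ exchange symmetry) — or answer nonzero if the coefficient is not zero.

m_sum

m-sum: m₁+m₂ = -2+1 = -1, M = 1  ✗ ⇒ coefficient is 0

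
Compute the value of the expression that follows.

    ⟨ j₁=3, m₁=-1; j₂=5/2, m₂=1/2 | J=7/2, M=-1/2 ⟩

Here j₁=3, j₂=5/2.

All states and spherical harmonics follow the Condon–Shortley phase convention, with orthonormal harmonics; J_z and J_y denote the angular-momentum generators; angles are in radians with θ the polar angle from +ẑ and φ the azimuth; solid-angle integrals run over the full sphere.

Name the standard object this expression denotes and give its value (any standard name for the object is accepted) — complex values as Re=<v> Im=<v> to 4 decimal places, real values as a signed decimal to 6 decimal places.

Clebsch–Gordan coefficient, −√(1/63) ≈ -0.125988

This is a Clebsch–Gordan (vector-coupling) coefficient.
j₁+j₂−J=2  J+j₁−j₂=4  J−j₁+j₂=3  j₁+j₂+J+1=10
(j₁±m₁, j₂±m₂, J±M) = (2,4,3,2,3,4)
P² = 9216/175
sum k=0..2:
  [0] +1/288 = 1/288
  [1] −1/12 = -1/12
  [2] +1/16 = 1/16
S = -5/288
C² = P²·S² = 1/63 ; C = -0.125988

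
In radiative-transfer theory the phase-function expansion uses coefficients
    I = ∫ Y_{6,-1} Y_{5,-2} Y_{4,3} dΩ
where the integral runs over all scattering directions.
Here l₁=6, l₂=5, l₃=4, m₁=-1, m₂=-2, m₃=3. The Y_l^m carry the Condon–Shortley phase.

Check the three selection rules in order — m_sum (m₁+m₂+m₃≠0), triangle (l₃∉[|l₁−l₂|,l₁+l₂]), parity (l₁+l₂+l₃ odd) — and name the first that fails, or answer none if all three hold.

m₁+m₂+m₃ = -1 − 2 + 3 = 0  ✓
triangle: |6−5|=1 ≤ l₃=4 ≤ 6+5=11  ✓
parity: l₁+l₂+l₃ = 15 is odd  ✗

parity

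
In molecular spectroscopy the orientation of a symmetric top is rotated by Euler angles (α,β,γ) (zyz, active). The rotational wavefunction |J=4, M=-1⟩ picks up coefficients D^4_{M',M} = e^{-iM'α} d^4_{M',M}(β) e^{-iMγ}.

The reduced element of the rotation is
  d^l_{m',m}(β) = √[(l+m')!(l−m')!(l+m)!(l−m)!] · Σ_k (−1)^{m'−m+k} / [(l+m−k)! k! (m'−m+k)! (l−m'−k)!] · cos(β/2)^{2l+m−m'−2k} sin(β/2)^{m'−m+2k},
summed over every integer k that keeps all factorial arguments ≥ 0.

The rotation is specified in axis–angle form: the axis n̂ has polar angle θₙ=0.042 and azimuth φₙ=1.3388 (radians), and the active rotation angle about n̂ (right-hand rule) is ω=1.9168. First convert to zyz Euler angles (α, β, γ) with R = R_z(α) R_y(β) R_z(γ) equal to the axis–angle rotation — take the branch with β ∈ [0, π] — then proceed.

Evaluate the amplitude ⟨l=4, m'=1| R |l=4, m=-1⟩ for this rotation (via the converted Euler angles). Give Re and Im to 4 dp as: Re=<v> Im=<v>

Re=0.0105 Im=0.0052

Axis–angle → zyz. n̂ = (sinθₙcosφₙ, sinθₙsinφₙ, cosθₙ) = (+0.009654, +0.040863, +0.999118), ω = 1.9168.
R = I cosω + sinω [n̂]ₓ + (1−cosω) n̂n̂ᵀ gives
  R = [-0.339016, -0.939378, +0.051358; +0.940434, -0.336905, +0.045591; -0.025525, +0.063754, +0.997639]
β = atan2(√(R₁₃²+R₂₃²), R₃₃) = 0.068728; α = atan2(R₂₃, R₁₃) mod 2π = 0.725989; γ = atan2(R₃₂, −R₃₁) mod 2π = 1.189981
First d^4_{1,-1}(β=0.0687), then the phase factors e^{-i(1)α} and e^{-i(-1)γ}:
With c≡cos(β/2)=0.999410 and s≡sin(β/2)=0.034357, N=[120·6·6·120]^{1/2}=720.000000
k: max(0,(-1)−(1))=0 … min(4+(-1),4−(1))=3
  k=0: (−1)^2·720.0000/(72)·0.9994^6·0.0344^2 = +0.011763
  k=1: (−1)^3·720.0000/(24)·0.9994^4·0.0344^4 = -0.000042
  k=2: (−1)^4·720.0000/(48)·0.9994^2·0.0344^6 = +0.000000
  k=3: (−1)^5·720.0000/(720)·0.9994^0·0.0344^8 = -0.000000
d^4_{1,-1}(0.0687) = +0.011763 -0.000042 +0.000000 -0.000000 = +0.011721
D = (+0.747843-0.663875i)·(+0.011721)·(+0.371677+0.928362i) = +0.010482+0.005245i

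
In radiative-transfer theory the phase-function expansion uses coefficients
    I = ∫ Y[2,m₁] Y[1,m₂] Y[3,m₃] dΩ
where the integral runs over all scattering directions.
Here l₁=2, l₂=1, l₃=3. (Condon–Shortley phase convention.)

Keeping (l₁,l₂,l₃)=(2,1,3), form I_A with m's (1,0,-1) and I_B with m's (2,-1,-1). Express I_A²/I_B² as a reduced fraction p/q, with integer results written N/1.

8/1

Same 2,1,3: normalisation and zero-m 3j drop out of the ratio.
A: Δ: 0! 4! 2! / 7! → 1/105; sum: t=0:+1/6 = 1/6; 3j²(2 1 3; 1 0 -1) = Δ·Π!·Σ² = 8/105  (sign +1)
B: Δ: 0! 4! 2! / 7! → 1/105; sum: t=0:+1/48 = 1/48; 3j²(2 1 3; 2 -1 -1) = Δ·Π!·Σ² = 1/105  (sign +1)
I_A²/I_B² = (8/105)/(1/105) = 8/1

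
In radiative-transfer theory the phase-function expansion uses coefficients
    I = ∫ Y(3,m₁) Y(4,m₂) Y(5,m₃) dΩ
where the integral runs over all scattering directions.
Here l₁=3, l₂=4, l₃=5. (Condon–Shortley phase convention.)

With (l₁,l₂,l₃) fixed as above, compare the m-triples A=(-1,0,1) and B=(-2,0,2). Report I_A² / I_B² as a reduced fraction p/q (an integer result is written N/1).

Same 3,4,5: normalisation and zero-m 3j drop out of the ratio.
A: Δ: 2! 4! 6! / 13! → 1/180180; sum: t=0:+1/2304 t=1:−1/216 t=2:+1/384 = -11/6912; 3j²(3 4 5; -1 0 1) = Δ·Π!·Σ² = 11/1638  (sign -1)
B: Δ: 2! 4! 6! / 13! → 1/180180; sum: t=1:−1/864 t=2:+1/576 = 1/1728; 3j²(3 4 5; -2 0 2) = Δ·Π!·Σ² = 5/1287  (sign -1)
I_A²/I_B² = (11/1638)/(5/1287) = 121/70

121/70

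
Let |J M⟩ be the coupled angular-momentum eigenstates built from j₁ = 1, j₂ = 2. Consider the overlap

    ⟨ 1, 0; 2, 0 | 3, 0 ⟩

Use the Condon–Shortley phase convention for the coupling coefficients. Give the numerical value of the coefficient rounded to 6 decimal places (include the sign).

j₁+j₂−J=0  J+j₁−j₂=2  J−j₁+j₂=4  j₁+j₂+J+1=7
(j₁±m₁, j₂±m₂, J±M) = (1,1,2,2,3,3)
P² = 48/5
sum k=0..0:
  [0] +1/4 = 1/4
S = 1/4
C² = P²·S² = 3/5 ; C = +0.774597

+0.774597  (= +√(3/5))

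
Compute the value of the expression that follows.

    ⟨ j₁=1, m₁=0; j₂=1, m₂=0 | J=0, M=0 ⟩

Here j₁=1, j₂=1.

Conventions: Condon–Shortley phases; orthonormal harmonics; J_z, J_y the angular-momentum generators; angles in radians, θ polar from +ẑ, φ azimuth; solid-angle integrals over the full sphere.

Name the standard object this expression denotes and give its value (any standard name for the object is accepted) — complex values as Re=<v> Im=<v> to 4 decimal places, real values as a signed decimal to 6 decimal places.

Clebsch–Gordan coefficient, −√(1/3) ≈ -0.577350

This is a Clebsch–Gordan (vector-coupling) coefficient.
√[1·2!0!0!/3! · 1!1!1!1!0!0!] = √(1/3)
  +(−1)^1/∏(1,1,0,0,0,0)! = -1  (running -1)
⟨..|..⟩ = √(1/3)·(-1) = -0.577350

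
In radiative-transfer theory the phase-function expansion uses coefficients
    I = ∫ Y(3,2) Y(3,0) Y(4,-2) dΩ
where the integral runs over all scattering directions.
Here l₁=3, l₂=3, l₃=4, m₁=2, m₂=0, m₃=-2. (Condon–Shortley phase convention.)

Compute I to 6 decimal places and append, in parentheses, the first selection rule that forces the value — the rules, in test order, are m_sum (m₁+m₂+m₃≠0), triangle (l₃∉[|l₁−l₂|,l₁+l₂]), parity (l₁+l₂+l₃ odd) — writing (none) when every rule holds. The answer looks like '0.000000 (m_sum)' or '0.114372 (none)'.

-0.044418 (none)

Checks pass: Σm=0; 10 even; l₃=4∈[0,6].
(2·3+1)(2·3+1)(2·4+1) = 441
Δ: 2! 4! 4! / 11! → 1/34650
sum: t=0:+1/72 t=1:−1/16 t=2:+1/72 = -5/144
3j²(3 3 4; 0 0 0) = Δ·Π!·Σ² = 2/77  (sign -1)
sum: t=0:+1/72 t=1:−1/96 = 1/288
3j²(3 3 4; 2 0 -2) = Δ·Π!·Σ² = 1/462  (sign +1)
combine: 4πI² = 441·2/77·1/462 = 3/121
take √, sign -1: I = -0.04441841
No selection rule forces the value: the integral is nonzero (none).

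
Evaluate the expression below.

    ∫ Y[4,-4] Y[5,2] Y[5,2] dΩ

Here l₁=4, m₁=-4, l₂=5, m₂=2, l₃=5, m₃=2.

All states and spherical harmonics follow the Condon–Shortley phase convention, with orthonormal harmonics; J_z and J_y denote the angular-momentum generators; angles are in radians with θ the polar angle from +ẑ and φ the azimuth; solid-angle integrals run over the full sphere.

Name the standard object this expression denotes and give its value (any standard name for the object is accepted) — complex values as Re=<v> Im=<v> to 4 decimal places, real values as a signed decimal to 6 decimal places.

Gaunt coefficient, +0.181552

This is a Gaunt coefficient — the integral of a triple product of spherical harmonics over the sphere.
Checks pass: Σm=0; 14 even; l₃=5∈[1,9].
(2·4+1)(2·5+1)(2·5+1) = 1089
Δ: 4! 4! 6! / 15! → 1/3153150
sum: t=0:+1/69120 t=1:−1/1728 t=2:+1/576 t=3:−1/1728 t=4:+1/69120 = 7/11520
3j²(4 5 5; 0 0 0) = Δ·Π!·Σ² = 2/143  (sign -1)
sum: t=4:+1/20736 = 1/20736
3j²(4 5 5; -4 2 2) = Δ·Π!·Σ² = 35/1287  (sign -1)
combine: 4πI² = 1089·2/143·35/1287 = 70/169
take √, sign +1: I = 0.18155187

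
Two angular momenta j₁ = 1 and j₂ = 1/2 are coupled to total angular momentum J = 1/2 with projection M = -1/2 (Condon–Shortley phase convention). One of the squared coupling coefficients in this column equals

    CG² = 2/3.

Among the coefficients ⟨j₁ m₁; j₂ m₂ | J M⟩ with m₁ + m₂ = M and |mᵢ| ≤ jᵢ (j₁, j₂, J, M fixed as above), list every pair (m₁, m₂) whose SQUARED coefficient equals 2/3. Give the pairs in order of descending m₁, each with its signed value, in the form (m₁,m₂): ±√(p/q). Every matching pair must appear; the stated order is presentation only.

(-1,1/2): −√(2/3)

Admissible pairs with m₁+m₂ = M = -1/2: (-1,1/2), (0,-1/2)
  (m₁,m₂)=(0,-1/2): CG² = 1/3, CG = +√(1/3)
  (m₁,m₂)=(-1,1/2): CG² = 2/3, CG = −√(2/3)   ← matches the target
Pairs with CG² = 2/3: (-1,1/2): −√(2/3)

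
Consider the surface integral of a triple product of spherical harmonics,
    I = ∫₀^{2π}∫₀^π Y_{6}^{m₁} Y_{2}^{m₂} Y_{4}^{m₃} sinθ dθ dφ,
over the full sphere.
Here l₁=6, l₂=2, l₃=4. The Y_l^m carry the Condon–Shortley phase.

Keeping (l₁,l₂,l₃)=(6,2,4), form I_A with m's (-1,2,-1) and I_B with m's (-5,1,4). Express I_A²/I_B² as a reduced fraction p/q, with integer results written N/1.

Same 6,2,4: normalisation and zero-m 3j drop out of the ratio.
A: Δ: 4! 8! 0! / 13! → 1/6435; sum: t=4:+1/17280 = 1/17280; 3j²(6 2 4; -1 2 -1) = Δ·Π!·Σ² = 7/1287  (sign -1)
B: Δ: 4! 8! 0! / 13! → 1/6435; sum: t=3:−1/241920 = -1/241920; 3j²(6 2 4; -5 1 4) = Δ·Π!·Σ² = 1/39  (sign -1)
I_A²/I_B² = (7/1287)/(1/39) = 7/33

7/33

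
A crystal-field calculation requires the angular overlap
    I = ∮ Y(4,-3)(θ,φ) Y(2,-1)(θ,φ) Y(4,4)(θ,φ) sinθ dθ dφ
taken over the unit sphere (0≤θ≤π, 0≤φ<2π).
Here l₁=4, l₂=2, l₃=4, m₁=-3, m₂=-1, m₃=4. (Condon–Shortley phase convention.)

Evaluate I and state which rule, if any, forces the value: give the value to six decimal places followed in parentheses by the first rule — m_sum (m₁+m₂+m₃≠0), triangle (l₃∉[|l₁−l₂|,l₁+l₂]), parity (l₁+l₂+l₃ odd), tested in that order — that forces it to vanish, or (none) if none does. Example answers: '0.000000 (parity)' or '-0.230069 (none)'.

m-sum 0 ✓  L=10 even ✓  2≤4≤6 ✓
Π(2lᵢ+1) = 9×5×9 = 405
triangle coeff Δ(4,2,4) = 1/13860
Σ_t [0,2]: t=0:+1/192 t=1:−1/36 t=2:+1/192 = -5/288
(3j)²=20/693 [(4 2 4; 0 0 0)], sign=-1
Σ_t [1,1]: t=1:−1/1440 = -1/1440
(3j)²=7/165 [(4 2 4; -3 -1 4)], sign=-1
⇒ 4πI² = 60/121
I = (+1)√(60/121/(4π)) = 0.19864517
No selection rule forces the value: the integral is nonzero (none).

0.198645 (none)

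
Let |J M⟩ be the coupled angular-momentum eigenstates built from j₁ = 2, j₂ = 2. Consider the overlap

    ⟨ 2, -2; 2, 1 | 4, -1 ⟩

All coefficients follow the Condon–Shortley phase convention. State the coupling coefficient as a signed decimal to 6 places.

+√(1/14) ≈ +0.267261

triangle: 0!*4!*4!/9! = 576/362880
(j±m)!: 0!*4!*3!*1!*3!*5! = 103680
prefactor² = (2J+1)*Δ*N² = 10368/7
  k=0: +1/(0!*0!*4!*3!*0!*1!) = 1/144
Σ = 1/144  ⇒  CG² = 10368/7*(1/144)² = 1/14
CG = +√(1/14) = +0.267261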